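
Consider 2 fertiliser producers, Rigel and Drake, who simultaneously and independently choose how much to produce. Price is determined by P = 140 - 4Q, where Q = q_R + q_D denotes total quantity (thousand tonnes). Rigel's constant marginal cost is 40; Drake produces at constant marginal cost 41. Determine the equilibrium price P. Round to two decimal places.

73.67

Rigel's profit: π_R = (140 - 4Q)q_R - (40q_R). Setting ∂π_R/∂q_R = 0: 100 - 8q_R - 4(q_D) = 0.
Drake's first-order condition: 99 - 8q_D - 4(q_R) = 0.
So q_R = (100 - 4q_D)/8 and q_D = (99 - 4q_R)/8.
Substituting one into the other gives q_R = 101/12 and q_D = 49/6.
Total output Q = 199/12, so price P = 140 - 4·(199/12) = 221/3.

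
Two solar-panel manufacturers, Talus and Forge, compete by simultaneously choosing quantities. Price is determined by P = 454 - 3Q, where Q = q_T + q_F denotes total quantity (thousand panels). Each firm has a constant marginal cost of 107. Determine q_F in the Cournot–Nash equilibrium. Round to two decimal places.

38.56

Each firm earns π_i = (454 - 3Q)q_i - 107q_i.
First-order condition (treating rivals' output as given): 347 - 6q_i - 3q_j = 0.
With identical firms every q_j equals q_i, so q_j = q_i and 347 = 9q_i, giving q_i = 347/9.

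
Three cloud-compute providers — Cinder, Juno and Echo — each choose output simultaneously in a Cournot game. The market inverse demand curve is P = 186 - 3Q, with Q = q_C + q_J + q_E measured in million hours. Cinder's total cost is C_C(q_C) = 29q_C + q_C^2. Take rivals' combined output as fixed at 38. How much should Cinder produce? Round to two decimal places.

5.38

With rivals' combined output fixed at 38, Cinder's profit is π_C = (186 - 3·38 - 3q_C)q_C - (29q_C + q_C²) = (72 - 3q_C)q_C - (29q_C + q_C²).
∂π_C/∂q_C = 43 - 8q_C = 0, so q_C = 43/8.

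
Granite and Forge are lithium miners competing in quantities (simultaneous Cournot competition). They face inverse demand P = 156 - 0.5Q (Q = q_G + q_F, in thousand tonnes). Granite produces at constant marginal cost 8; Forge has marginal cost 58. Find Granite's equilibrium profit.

Granite's profit: π_G = (156 - 0.5Q)q_G - (8q_G). Setting ∂π_G/∂q_G = 0: 148 - q_G - (1/2)(q_F) = 0.
Forge's first-order condition: 98 - q_F - (1/2)(q_G) = 0.
Rearranging gives the reaction functions q_G = (148 - (1/2)q_F) and q_F = (98 - (1/2)q_G).
Substituting one into the other gives q_G = 132 and q_F = 32.
Price P = 156 - (1/2)·164 = 74.
Granite's profit: (74 - 8)·132 = 8712.

8712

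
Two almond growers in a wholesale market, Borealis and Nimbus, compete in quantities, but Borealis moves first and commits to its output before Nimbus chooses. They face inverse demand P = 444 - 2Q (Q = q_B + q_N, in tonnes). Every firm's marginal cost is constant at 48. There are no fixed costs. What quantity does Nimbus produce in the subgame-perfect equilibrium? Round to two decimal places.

49.50

The follower Nimbus best-responds to any q_B: π_N = (444 - 2Q)q_N - 48q_N.
∂π_N/∂q_N = 396 - 2q_B - 4q_N = 0 gives the reaction function q_N = (396 - 2q_B)/4.
Borealis substitutes q_N(q_B) into its own profit: π_B = q_B(444 - 2q_B - (396 - 2q_B)/2) - 48q_B = (246 - q_B)q_B - 48q_B.
The leader's first-order condition 198 - 2q_B = 0 yields q_B = 99.
Then q_N = (396 - 2·99)/4 = 99/2.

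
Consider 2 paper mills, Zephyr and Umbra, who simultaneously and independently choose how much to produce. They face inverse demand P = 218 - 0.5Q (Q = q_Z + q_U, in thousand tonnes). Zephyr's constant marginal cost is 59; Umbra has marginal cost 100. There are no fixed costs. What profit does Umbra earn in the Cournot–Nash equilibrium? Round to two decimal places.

1317.56

Zephyr's profit: π_Z = (218 - 0.5Q)q_Z - (59q_Z). Setting ∂π_Z/∂q_Z = 0: 159 - q_Z - (1/2)(q_U) = 0.
Umbra's profit: π_U = (218 - 0.5Q)q_U - (100q_U). Setting ∂π_U/∂q_U = 0: 118 - q_U - (1/2)(q_Z) = 0.
So q_Z = (159 - (1/2)q_U) and q_U = (118 - (1/2)q_Z).
Solving the pair: q_Z = 400/3, q_U = 154/3.
Price P = 218 - (1/2)·(554/3) = 377/3.
Umbra's profit: (377/3 - 100)·(154/3) = 1317.5556.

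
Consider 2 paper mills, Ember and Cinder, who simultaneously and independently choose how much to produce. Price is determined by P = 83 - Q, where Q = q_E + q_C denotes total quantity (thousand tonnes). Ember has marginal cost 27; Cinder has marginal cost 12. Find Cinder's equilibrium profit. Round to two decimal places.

Ember's profit: π_E = (83 - Q)q_E - (27q_E). Setting ∂π_E/∂q_E = 0: 56 - 2q_E - (q_C) = 0.
Cinder's first-order condition: 71 - 2q_C - (q_E) = 0.
Rearranging gives the reaction functions q_E = (56 - q_C)/2 and q_C = (71 - q_E)/2.
Substituting one into the other gives q_E = 41/3 and q_C = 86/3.
Price P = 83 - 127/3 = 122/3.
Cinder's profit: (122/3 - 12)·(86/3) = 821.7778.

821.78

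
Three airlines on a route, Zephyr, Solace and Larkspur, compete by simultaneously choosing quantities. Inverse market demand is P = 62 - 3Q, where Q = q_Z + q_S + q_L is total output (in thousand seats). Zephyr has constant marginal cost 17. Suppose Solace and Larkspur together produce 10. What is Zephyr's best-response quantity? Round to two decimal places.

2.50

With rivals' combined output fixed at 10, Zephyr's profit is π_Z = (62 - 3·10 - 3q_Z)q_Z - (17q_Z) = (32 - 3q_Z)q_Z - (17q_Z).
∂π_Z/∂q_Z = 15 - 6q_Z = 0, so q_Z = 5/2.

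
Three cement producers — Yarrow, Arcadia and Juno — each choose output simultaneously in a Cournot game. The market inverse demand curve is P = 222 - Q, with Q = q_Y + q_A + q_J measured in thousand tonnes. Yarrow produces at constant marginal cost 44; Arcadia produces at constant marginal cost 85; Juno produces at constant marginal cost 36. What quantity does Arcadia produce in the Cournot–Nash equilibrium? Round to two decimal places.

Yarrow's profit: π_Y = (222 - Q)q_Y - (44q_Y). Setting ∂π_Y/∂q_Y = 0: 178 - 2q_Y - (q_A + q_J) = 0.
Arcadia's profit: π_A = (222 - Q)q_A - (85q_A). Setting ∂π_A/∂q_A = 0: 137 - 2q_A - (q_Y + q_J) = 0.
Juno's profit: π_J = (222 - Q)q_J - (36q_J). Setting ∂π_J/∂q_J = 0: 186 - 2q_J - (q_Y + q_A) = 0.
Adding the 3 first-order conditions: 501 − 4Q = 0, so Q = 501/4.
Back-substituting: q_Y = (178 − 501/4) = 211/4, q_A = (137 − 501/4) = 47/4, q_J = (186 − 501/4) = 243/4.

11.75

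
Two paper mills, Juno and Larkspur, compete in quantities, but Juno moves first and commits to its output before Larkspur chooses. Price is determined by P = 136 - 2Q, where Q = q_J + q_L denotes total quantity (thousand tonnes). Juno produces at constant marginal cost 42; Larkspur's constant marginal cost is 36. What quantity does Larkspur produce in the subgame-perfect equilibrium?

Solve by backward induction. Given q_J, the follower Larkspur maximises π_L = (136 - 2q_J - 2q_L)q_L - 36q_L.
Follower FOC: 100 - 2q_J - 4q_L = 0, so q_L(q_J) = (100 - 2q_J)/4.
The leader anticipates this reaction. Substituting into P = 136 - 2Q gives P = 86 - q_J, so π_J = (86 - q_J)q_J - 42q_J.
The leader's first-order condition 44 - 2q_J = 0 yields q_J = 22.
Then q_L = (100 - 2·22)/4 = 14.

14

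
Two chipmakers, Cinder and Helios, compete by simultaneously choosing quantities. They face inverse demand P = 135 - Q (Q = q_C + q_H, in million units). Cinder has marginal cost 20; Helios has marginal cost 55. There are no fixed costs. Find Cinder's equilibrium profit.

2500

Cinder's profit: π_C = (135 - Q)q_C - (20q_C). Setting ∂π_C/∂q_C = 0: 115 - 2q_C - (q_H) = 0.
Helios's first-order condition: 80 - 2q_H - (q_C) = 0.
Rearranging gives the reaction functions q_C = (115 - q_H)/2 and q_H = (80 - q_C)/2.
Substituting one into the other gives q_C = 50 and q_H = 15.
Price P = 135 - 65 = 70.
Cinder's profit: (70 - 20)·50 = 2500.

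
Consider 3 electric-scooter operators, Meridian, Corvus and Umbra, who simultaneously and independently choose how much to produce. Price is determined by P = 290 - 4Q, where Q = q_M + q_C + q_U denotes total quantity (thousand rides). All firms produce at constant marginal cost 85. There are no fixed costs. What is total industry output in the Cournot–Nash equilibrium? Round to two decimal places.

Each firm earns π_i = (290 - 4Q)q_i - 85q_i.
Setting ∂π_i/∂q_i = 0 with rivals' quantities fixed: 205 - 8q_i - 4·Σ_{j≠i} q_j = 0.
With identical firms every q_j equals q_i, so Σ_{j≠i} q_j = 2q_i and 205 = 16q_i, giving q_i = 205/16.
Total output Q = 205/16 + 205/16 + 205/16 = 615/16.

38.44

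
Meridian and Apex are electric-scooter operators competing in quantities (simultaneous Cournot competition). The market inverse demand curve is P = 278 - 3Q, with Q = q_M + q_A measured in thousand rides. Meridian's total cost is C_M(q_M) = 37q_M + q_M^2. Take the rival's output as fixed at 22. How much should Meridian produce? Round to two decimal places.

With the rival's output fixed at 22, Meridian's profit is π_M = (278 - 3·22 - 3q_M)q_M - (37q_M + q_M²) = (212 - 3q_M)q_M - (37q_M + q_M²).
∂π_M/∂q_M = 175 - 8q_M = 0, so q_M = 175/8.

21.88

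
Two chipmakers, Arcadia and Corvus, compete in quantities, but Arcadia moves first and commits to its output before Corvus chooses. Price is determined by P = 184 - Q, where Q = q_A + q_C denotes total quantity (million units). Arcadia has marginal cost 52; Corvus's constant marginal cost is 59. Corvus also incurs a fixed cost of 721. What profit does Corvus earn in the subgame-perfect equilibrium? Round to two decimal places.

49.06

The follower Corvus best-responds to any q_A: π_C = (184 - Q)q_C - 59q_C.
Setting the follower's marginal profit to zero, 125 - q_A - 2q_C = 0, i.e. q_C = (125 - q_A)/2.
Arcadia substitutes q_C(q_A) into its own profit: π_A = q_A(184 - q_A - (125 - q_A)/2) - 52q_A = (243/2 - (1/2)q_A)q_A - 52q_A.
The leader's first-order condition 139/2 - q_A = 0 yields q_A = 139/2.
Then q_C = (125 - 139/2)/2 = 111/4.
Price P = 184 - 389/4 = 347/4.
Corvus's profit: (347/4 - 59)·(111/4) - 721 = 785/16.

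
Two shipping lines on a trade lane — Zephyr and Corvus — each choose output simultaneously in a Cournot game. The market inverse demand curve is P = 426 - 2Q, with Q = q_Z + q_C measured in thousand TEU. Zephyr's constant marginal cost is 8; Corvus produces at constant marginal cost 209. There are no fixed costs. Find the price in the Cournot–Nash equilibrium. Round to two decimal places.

Zephyr's profit: π_Z = (426 - 2Q)q_Z - (8q_Z). Setting ∂π_Z/∂q_Z = 0: 418 - 4q_Z - 2(q_C) = 0.
Corvus's first-order condition: 217 - 4q_C - 2(q_Z) = 0.
Best responses: q_Z = (418 - 2q_C)/4, q_C = (217 - 2q_Z)/4.
Solving the pair: q_Z = 619/6, q_C = 8/3.
Total output Q = 635/6, so price P = 426 - 2·(635/6) = 643/3.

214.33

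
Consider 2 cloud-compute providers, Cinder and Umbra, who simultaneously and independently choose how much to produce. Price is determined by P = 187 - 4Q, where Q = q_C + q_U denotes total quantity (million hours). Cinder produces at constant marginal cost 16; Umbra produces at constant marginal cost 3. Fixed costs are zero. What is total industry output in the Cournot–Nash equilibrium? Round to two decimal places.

29.58

Cinder's profit: π_C = (187 - 4Q)q_C - (16q_C). Setting ∂π_C/∂q_C = 0: 171 - 8q_C - 4(q_U) = 0.
Umbra's profit: π_U = (187 - 4Q)q_U - (3q_U). Setting ∂π_U/∂q_U = 0: 184 - 8q_U - 4(q_C) = 0.
Best responses: q_C = (171 - 4q_U)/8, q_U = (184 - 4q_C)/8.
Substituting one into the other gives q_C = 79/6 and q_U = 197/12.
Total output Q = 79/6 + 197/12 = 355/12.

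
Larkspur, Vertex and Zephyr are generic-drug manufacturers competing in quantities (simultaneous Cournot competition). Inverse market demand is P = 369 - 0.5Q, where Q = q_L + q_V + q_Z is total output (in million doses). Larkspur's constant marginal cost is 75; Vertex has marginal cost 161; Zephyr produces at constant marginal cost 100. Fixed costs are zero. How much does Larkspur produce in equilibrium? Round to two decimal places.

202.50

Larkspur's profit: π_L = (369 - 0.5Q)q_L - (75q_L). Setting ∂π_L/∂q_L = 0: 294 - q_L - (1/2)(q_V + q_Z) = 0.
Vertex's first-order condition: 208 - q_V - (1/2)(q_L + q_Z) = 0.
Zephyr's first-order condition: 269 - q_Z - (1/2)(q_L + q_V) = 0.
Summing all 3 equations gives 771 − 2Q = 0, hence Q = 771/2.
Back-substituting: q_L = (294 − 771/4)/(1/2) = 405/2, q_V = (208 − 771/4)/(1/2) = 61/2, q_Z = (269 − 771/4)/(1/2) = 305/2.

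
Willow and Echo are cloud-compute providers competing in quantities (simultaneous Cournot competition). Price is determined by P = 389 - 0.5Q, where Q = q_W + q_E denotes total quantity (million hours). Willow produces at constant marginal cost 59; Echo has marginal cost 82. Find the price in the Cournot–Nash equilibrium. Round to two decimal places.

176.67

Willow's profit: π_W = (389 - 0.5Q)q_W - (59q_W). Setting ∂π_W/∂q_W = 0: 330 - q_W - (1/2)(q_E) = 0.
Echo's profit: π_E = (389 - 0.5Q)q_E - (82q_E). Setting ∂π_E/∂q_E = 0: 307 - q_E - (1/2)(q_W) = 0.
Rearranging gives the reaction functions q_W = (330 - (1/2)q_E) and q_E = (307 - (1/2)q_W).
Solving the pair: q_W = 706/3, q_E = 568/3.
Total output Q = 1274/3, so price P = 389 - (1/2)·(1274/3) = 530/3.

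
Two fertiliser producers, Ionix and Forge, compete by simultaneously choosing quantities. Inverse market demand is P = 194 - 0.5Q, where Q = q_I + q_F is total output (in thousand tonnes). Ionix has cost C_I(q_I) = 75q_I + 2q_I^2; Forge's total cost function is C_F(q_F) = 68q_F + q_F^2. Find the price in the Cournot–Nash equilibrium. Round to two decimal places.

Ionix's profit: π_I = (194 - 0.5Q)q_I - (75q_I + 2q_I²). Setting ∂π_I/∂q_I = 0: 119 - 5q_I - (1/2)(q_F) = 0.
Forge's profit: π_F = (194 - 0.5Q)q_F - (68q_F + q_F²). Setting ∂π_F/∂q_F = 0: 126 - 3q_F - (1/2)(q_I) = 0.
Rearranging gives the reaction functions q_I = (119 - (1/2)q_F)/5 and q_F = (126 - (1/2)q_I)/3.
Substituting one into the other gives q_I = 1176/59 and q_F = 38.6780.
Total output Q = 58.6102, so price P = 194 - (1/2)·58.6102 = 164.6949.

164.69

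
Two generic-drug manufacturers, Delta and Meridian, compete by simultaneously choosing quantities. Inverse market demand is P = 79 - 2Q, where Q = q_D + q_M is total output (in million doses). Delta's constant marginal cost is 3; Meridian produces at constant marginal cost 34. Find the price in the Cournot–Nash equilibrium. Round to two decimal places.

38.67

Delta's profit: π_D = (79 - 2Q)q_D - (3q_D). Setting ∂π_D/∂q_D = 0: 76 - 4q_D - 2(q_M) = 0.
Meridian's profit: π_M = (79 - 2Q)q_M - (34q_M). Setting ∂π_M/∂q_M = 0: 45 - 4q_M - 2(q_D) = 0.
Best responses: q_D = (76 - 2q_M)/4, q_M = (45 - 2q_D)/4.
Solving the pair: q_D = 107/6, q_M = 7/3.
Total output Q = 121/6, so price P = 79 - 2·(121/6) = 116/3.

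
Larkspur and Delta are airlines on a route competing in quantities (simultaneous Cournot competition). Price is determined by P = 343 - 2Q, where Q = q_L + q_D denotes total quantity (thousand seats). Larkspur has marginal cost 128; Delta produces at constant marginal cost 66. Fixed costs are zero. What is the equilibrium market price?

179

Larkspur's profit: π_L = (343 - 2Q)q_L - (128q_L). Setting ∂π_L/∂q_L = 0: 215 - 4q_L - 2(q_D) = 0.
Delta's profit: π_D = (343 - 2Q)q_D - (66q_D). Setting ∂π_D/∂q_D = 0: 277 - 4q_D - 2(q_L) = 0.
Rearranging gives the reaction functions q_L = (215 - 2q_D)/4 and q_D = (277 - 2q_L)/4.
Substituting one into the other gives q_L = 51/2 and q_D = 113/2.
Total output Q = 82, so price P = 343 - 2·82 = 179.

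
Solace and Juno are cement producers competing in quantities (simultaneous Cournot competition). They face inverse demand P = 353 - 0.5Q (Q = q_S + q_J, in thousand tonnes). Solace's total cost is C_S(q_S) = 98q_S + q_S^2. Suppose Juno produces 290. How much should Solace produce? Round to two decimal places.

With the rival's output fixed at 290, Solace's profit is π_S = (353 - (1/2)·290 - (1/2)q_S)q_S - (98q_S + q_S²) = (208 - (1/2)q_S)q_S - (98q_S + q_S²).
∂π_S/∂q_S = 110 - 3q_S = 0, so q_S = 110/3.

36.67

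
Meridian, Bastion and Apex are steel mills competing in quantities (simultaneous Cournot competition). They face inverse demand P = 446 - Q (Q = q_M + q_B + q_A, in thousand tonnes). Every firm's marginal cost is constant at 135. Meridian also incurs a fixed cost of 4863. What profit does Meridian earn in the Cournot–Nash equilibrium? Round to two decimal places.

1182.06

A representative firm's profit is π_i = q_i(446 - Q) - 135q_i.
First-order condition (treating rivals' output as given): 311 - 2q_i - Σ_{j≠i} q_j = 0.
With identical firms every q_j equals q_i, so Σ_{j≠i} q_j = 2q_i and 311 = 4q_i, giving q_i = 311/4.
Price P = 446 - 933/4 = 851/4.
Meridian's profit: (851/4 - 135)·(311/4) - 4863 = 1182.0625.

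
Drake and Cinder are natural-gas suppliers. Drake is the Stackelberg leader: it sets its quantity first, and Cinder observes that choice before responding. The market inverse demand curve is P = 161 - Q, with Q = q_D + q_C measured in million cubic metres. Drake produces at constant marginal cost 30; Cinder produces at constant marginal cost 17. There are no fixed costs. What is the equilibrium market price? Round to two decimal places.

The follower Cinder best-responds to any q_D: π_C = (161 - Q)q_C - 17q_C.
Follower FOC: 144 - q_D - 2q_C = 0, so q_C(q_D) = (144 - q_D)/2.
The leader anticipates this reaction. Substituting into P = 161 - Q gives P = 89 - (1/2)q_D, so π_D = (89 - (1/2)q_D)q_D - 30q_D.
Maximising: ∂π_D/∂q_D = 59 - q_D = 0, giving q_D = 59.
Then q_C = (144 - 59)/2 = 85/2.
Total output Q = 203/2, so price P = 161 - 203/2 = 119/2.

59.50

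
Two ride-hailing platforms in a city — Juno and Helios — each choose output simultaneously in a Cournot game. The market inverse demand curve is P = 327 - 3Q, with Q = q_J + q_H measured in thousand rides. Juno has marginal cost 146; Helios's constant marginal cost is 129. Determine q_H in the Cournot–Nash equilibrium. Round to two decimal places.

Juno's profit: π_J = (327 - 3Q)q_J - (146q_J). Setting ∂π_J/∂q_J = 0: 181 - 6q_J - 3(q_H) = 0.
Helios's first-order condition: 198 - 6q_H - 3(q_J) = 0.
Best responses: q_J = (181 - 3q_H)/6, q_H = (198 - 3q_J)/6.
Solving the pair: q_J = 164/9, q_H = 215/9.

23.89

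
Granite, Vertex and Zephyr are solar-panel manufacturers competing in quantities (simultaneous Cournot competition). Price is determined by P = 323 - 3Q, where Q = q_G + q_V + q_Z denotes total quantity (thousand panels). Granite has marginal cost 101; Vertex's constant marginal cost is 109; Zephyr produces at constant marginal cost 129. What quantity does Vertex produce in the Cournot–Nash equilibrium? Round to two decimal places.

18.83

Granite's profit: π_G = (323 - 3Q)q_G - (101q_G). Setting ∂π_G/∂q_G = 0: 222 - 6q_G - 3(q_V + q_Z) = 0.
Vertex's profit: π_V = (323 - 3Q)q_V - (109q_V). Setting ∂π_V/∂q_V = 0: 214 - 6q_V - 3(q_G + q_Z) = 0.
Zephyr's profit: π_Z = (323 - 3Q)q_Z - (129q_Z). Setting ∂π_Z/∂q_Z = 0: 194 - 6q_Z - 3(q_G + q_V) = 0.
Adding the 3 first-order conditions: 630 − 12Q = 0, so Q = 105/2.
Back-substituting: q_G = (222 − 315/2)/3 = 43/2, q_V = (214 − 315/2)/3 = 113/6, q_Z = (194 − 315/2)/3 = 73/6.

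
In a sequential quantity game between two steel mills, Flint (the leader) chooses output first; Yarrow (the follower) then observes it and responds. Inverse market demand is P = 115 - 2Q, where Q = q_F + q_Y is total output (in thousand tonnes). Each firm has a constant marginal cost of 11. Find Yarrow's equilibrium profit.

338

The follower Yarrow best-responds to any q_F: π_Y = (115 - 2Q)q_Y - 11q_Y.
Setting the follower's marginal profit to zero, 104 - 2q_F - 4q_Y = 0, i.e. q_Y = (104 - 2q_F)/4.
The leader anticipates this reaction. Substituting into P = 115 - 2Q gives P = 63 - q_F, so π_F = (63 - q_F)q_F - 11q_F.
Leader FOC: 52 - 2q_F = 0, so q_F = 26.
Then q_Y = (104 - 2·26)/4 = 13.
Price P = 115 - 2·39 = 37.
Yarrow's profit: (37 - 11)·13 = 338.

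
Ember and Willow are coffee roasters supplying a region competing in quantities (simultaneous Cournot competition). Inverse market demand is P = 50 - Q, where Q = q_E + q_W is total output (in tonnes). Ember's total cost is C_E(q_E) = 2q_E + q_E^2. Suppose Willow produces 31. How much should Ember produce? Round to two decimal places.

With the rival's output fixed at 31, Ember's profit is π_E = (50 - 31 - q_E)q_E - (2q_E + q_E²) = (19 - q_E)q_E - (2q_E + q_E²).
∂π_E/∂q_E = 17 - 4q_E = 0, so q_E = 17/4.

4.25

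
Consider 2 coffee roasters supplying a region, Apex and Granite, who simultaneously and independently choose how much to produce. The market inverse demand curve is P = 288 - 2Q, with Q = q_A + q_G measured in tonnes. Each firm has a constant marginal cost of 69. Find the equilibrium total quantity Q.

Each firm earns π_i = (288 - 2Q)q_i - 69q_i.
First-order condition (treating rivals' output as given): 219 - 4q_i - 2q_j = 0.
By symmetry each firm produces the same amount; substituting q_j = q_i yields q_i = 219/6 = 73/2.
Total output Q = 73/2 + 73/2 = 73.

73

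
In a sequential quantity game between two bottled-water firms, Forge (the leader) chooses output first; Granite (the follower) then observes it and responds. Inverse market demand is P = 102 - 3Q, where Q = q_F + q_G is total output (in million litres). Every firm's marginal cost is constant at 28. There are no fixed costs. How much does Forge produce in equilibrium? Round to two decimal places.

12.33

Solve by backward induction. Given q_F, the follower Granite maximises π_G = (102 - 3q_F - 3q_G)q_G - 28q_G.
∂π_G/∂q_G = 74 - 3q_F - 6q_G = 0 gives the reaction function q_G = (74 - 3q_F)/6.
Forge substitutes q_G(q_F) into its own profit: π_F = q_F(102 - 3q_F - (74 - 3q_F)/2) - 28q_F = (65 - (3/2)q_F)q_F - 28q_F.
The leader's first-order condition 37 - 3q_F = 0 yields q_F = 37/3.
Then q_G = (74 - 3·(37/3))/6 = 37/6.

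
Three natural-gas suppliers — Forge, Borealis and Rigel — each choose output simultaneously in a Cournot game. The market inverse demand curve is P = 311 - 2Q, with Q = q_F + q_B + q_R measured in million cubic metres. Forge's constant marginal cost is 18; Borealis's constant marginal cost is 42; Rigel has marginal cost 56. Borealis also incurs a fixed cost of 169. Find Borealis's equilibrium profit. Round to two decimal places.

Forge's profit: π_F = (311 - 2Q)q_F - (18q_F). Setting ∂π_F/∂q_F = 0: 293 - 4q_F - 2(q_B + q_R) = 0.
Borealis's first-order condition: 269 - 4q_B - 2(q_F + q_R) = 0.
Rigel's profit: π_R = (311 - 2Q)q_R - (56q_R). Setting ∂π_R/∂q_R = 0: 255 - 4q_R - 2(q_F + q_B) = 0.
Summing all 3 equations gives 817 − 8Q = 0, hence Q = 817/8.
Back-substituting: q_F = (293 − 817/4)/2 = 355/8, q_B = (269 − 817/4)/2 = 259/8, q_R = (255 − 817/4)/2 = 203/8.
Price P = 311 - 2·(817/8) = 427/4.
Borealis's profit: (427/4 - 42)·(259/8) - 169 = 1927.2813.

1927.28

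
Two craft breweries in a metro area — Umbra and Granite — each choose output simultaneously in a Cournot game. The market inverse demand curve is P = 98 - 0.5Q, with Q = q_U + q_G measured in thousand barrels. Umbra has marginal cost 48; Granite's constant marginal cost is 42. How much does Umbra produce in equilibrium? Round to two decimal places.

29.33

Umbra's profit: π_U = (98 - 0.5Q)q_U - (48q_U). Setting ∂π_U/∂q_U = 0: 50 - q_U - (1/2)(q_G) = 0.
Granite's first-order condition: 56 - q_G - (1/2)(q_U) = 0.
So q_U = (50 - (1/2)q_G) and q_G = (56 - (1/2)q_U).
Substituting one into the other gives q_U = 88/3 and q_G = 124/3.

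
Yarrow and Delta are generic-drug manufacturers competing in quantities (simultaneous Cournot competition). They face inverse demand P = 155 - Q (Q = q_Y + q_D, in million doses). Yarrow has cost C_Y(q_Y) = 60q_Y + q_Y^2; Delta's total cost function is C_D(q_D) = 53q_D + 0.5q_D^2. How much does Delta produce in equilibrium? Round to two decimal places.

28.45

Yarrow's profit: π_Y = (155 - Q)q_Y - (60q_Y + q_Y²). Setting ∂π_Y/∂q_Y = 0: 95 - 4q_Y - (q_D) = 0.
Delta's first-order condition: 102 - 3q_D - (q_Y) = 0.
Rearranging gives the reaction functions q_Y = (95 - q_D)/4 and q_D = (102 - q_Y)/3.
Solving the pair: q_Y = 183/11, q_D = 313/11.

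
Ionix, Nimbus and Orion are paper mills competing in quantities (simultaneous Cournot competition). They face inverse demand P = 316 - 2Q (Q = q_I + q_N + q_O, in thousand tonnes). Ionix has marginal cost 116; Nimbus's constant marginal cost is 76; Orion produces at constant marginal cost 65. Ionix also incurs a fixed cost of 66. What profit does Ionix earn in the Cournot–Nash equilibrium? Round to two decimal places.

305.28

Ionix's profit: π_I = (316 - 2Q)q_I - (116q_I). Setting ∂π_I/∂q_I = 0: 200 - 4q_I - 2(q_N + q_O) = 0.
Nimbus's first-order condition: 240 - 4q_N - 2(q_I + q_O) = 0.
Orion's first-order condition: 251 - 4q_O - 2(q_I + q_N) = 0.
Adding the 3 first-order conditions: 691 − 8Q = 0, so Q = 691/8.
Back-substituting: q_I = (200 − 691/4)/2 = 109/8, q_N = (240 − 691/4)/2 = 269/8, q_O = (251 − 691/4)/2 = 313/8.
Price P = 316 - 2·(691/8) = 573/4.
Ionix's profit: (573/4 - 116)·(109/8) - 66 = 305.2813.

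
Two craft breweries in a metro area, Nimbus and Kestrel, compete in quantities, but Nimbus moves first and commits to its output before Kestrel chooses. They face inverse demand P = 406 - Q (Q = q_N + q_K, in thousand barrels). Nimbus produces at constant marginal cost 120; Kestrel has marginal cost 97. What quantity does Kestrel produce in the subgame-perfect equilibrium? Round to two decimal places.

Solve by backward induction. Given q_N, the follower Kestrel maximises π_K = (406 - q_N - q_K)q_K - 97q_K.
Follower FOC: 309 - q_N - 2q_K = 0, so q_K(q_N) = (309 - q_N)/2.
The leader anticipates this reaction. Substituting into P = 406 - Q gives P = 503/2 - (1/2)q_N, so π_N = (503/2 - (1/2)q_N)q_N - 120q_N.
The leader's first-order condition 263/2 - q_N = 0 yields q_N = 263/2.
Then q_K = (309 - 263/2)/2 = 355/4.

88.75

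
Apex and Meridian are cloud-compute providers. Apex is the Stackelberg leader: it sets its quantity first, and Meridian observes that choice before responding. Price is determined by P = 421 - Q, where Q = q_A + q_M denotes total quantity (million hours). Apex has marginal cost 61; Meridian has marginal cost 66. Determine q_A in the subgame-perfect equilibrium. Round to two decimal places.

Solve by backward induction. Given q_A, the follower Meridian maximises π_M = (421 - q_A - q_M)q_M - 66q_M.
Setting the follower's marginal profit to zero, 355 - q_A - 2q_M = 0, i.e. q_M = (355 - q_A)/2.
The leader anticipates this reaction. Substituting into P = 421 - Q gives P = 487/2 - (1/2)q_A, so π_A = (487/2 - (1/2)q_A)q_A - 61q_A.
The leader's first-order condition 365/2 - q_A = 0 yields q_A = 365/2.
Then q_M = (355 - 365/2)/2 = 345/4.

182.50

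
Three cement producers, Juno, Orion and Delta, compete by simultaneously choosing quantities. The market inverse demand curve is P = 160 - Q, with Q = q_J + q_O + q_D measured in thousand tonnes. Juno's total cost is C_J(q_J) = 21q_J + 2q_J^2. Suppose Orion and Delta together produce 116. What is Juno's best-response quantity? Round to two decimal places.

3.83

With rivals' combined output fixed at 116, Juno's profit is π_J = (160 - 116 - q_J)q_J - (21q_J + 2q_J²) = (44 - q_J)q_J - (21q_J + 2q_J²).
∂π_J/∂q_J = 23 - 6q_J = 0, so q_J = 23/6.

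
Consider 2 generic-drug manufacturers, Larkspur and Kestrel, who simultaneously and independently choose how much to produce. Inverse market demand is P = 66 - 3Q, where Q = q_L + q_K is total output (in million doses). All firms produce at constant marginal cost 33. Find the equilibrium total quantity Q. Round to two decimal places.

7.33

Each firm earns π_i = (66 - 3Q)q_i - 33q_i.
Setting ∂π_i/∂q_i = 0 with rivals' quantities fixed: 33 - 6q_i - 3q_j = 0.
With identical firms every q_j equals q_i, so q_j = q_i and 33 = 9q_i, giving q_i = 11/3.
Total output Q = 11/3 + 11/3 = 22/3.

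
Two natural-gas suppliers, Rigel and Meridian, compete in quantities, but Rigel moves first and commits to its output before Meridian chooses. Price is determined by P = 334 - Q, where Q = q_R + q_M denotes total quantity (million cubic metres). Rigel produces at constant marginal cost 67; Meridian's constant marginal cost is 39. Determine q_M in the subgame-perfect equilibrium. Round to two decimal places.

Solve by backward induction. Given q_R, the follower Meridian maximises π_M = (334 - q_R - q_M)q_M - 39q_M.
Setting the follower's marginal profit to zero, 295 - q_R - 2q_M = 0, i.e. q_M = (295 - q_R)/2.
The leader anticipates this reaction. Substituting into P = 334 - Q gives P = 373/2 - (1/2)q_R, so π_R = (373/2 - (1/2)q_R)q_R - 67q_R.
The leader's first-order condition 239/2 - q_R = 0 yields q_R = 239/2.
Then q_M = (295 - 239/2)/2 = 351/4.

87.75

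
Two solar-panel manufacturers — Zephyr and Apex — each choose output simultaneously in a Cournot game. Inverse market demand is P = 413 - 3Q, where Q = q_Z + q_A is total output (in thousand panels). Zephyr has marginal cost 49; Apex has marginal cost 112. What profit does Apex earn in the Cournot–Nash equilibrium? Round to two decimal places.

Zephyr's profit: π_Z = (413 - 3Q)q_Z - (49q_Z). Setting ∂π_Z/∂q_Z = 0: 364 - 6q_Z - 3(q_A) = 0.
Apex's profit: π_A = (413 - 3Q)q_A - (112q_A). Setting ∂π_A/∂q_A = 0: 301 - 6q_A - 3(q_Z) = 0.
Best responses: q_Z = (364 - 3q_A)/6, q_A = (301 - 3q_Z)/6.
Solving the pair: q_Z = 427/9, q_A = 238/9.
Price P = 413 - 3·(665/9) = 574/3.
Apex's profit: (574/3 - 112)·(238/9) = 2097.9259.

2097.93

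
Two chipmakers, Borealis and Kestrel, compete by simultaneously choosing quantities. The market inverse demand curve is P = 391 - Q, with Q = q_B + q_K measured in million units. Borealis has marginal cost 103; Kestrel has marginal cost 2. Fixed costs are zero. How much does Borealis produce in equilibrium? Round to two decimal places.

62.33

Borealis's profit: π_B = (391 - Q)q_B - (103q_B). Setting ∂π_B/∂q_B = 0: 288 - 2q_B - (q_K) = 0.
Kestrel's first-order condition: 389 - 2q_K - (q_B) = 0.
Best responses: q_B = (288 - q_K)/2, q_K = (389 - q_B)/2.
Solving the pair: q_B = 187/3, q_K = 490/3.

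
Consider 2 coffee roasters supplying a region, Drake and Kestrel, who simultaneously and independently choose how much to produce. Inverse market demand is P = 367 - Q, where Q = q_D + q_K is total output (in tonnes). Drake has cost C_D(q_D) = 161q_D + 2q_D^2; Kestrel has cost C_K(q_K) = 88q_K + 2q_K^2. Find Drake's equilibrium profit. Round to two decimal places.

2242.90

Drake's profit: π_D = (367 - Q)q_D - (161q_D + 2q_D²). Setting ∂π_D/∂q_D = 0: 206 - 6q_D - (q_K) = 0.
Kestrel's first-order condition: 279 - 6q_K - (q_D) = 0.
Best responses: q_D = (206 - q_K)/6, q_K = (279 - q_D)/6.
Substituting one into the other gives q_D = 957/35 and q_K = 1468/35.
Price P = 367 - 485/7 = 297.7143.
Drake's profit: 297.7143·(957/35) - 161·(957/35) - 2(957/35)² = 2242.8955.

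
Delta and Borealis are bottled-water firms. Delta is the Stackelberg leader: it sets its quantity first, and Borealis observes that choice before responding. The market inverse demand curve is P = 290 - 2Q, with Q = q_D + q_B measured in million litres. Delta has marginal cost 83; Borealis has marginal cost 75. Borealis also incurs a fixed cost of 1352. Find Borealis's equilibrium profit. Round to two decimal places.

Solve by backward induction. Given q_D, the follower Borealis maximises π_B = (290 - 2q_D - 2q_B)q_B - 75q_B.
∂π_B/∂q_B = 215 - 2q_D - 4q_B = 0 gives the reaction function q_B = (215 - 2q_D)/4.
Delta substitutes q_B(q_D) into its own profit: π_D = q_D(290 - 2q_D - (215 - 2q_D)/2) - 83q_D = (365/2 - q_D)q_D - 83q_D.
Maximising: ∂π_D/∂q_D = 199/2 - 2q_D = 0, giving q_D = 199/4.
Then q_B = (215 - 2·(199/4))/4 = 231/8.
Price P = 290 - 2·(629/8) = 531/4.
Borealis's profit: (531/4 - 75)·(231/8) - 1352 = 315.5313.

315.53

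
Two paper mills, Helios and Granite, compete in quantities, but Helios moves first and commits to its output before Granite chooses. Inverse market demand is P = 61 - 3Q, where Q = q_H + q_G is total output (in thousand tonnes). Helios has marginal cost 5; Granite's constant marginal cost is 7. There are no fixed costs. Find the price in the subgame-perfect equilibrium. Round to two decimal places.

19.50

The follower Granite best-responds to any q_H: π_G = (61 - 3Q)q_G - 7q_G.
Setting the follower's marginal profit to zero, 54 - 3q_H - 6q_G = 0, i.e. q_G = (54 - 3q_H)/6.
The leader anticipates this reaction. Substituting into P = 61 - 3Q gives P = 34 - (3/2)q_H, so π_H = (34 - (3/2)q_H)q_H - 5q_H.
Maximising: ∂π_H/∂q_H = 29 - 3q_H = 0, giving q_H = 29/3.
Then q_G = (54 - 3·(29/3))/6 = 25/6.
Total output Q = 83/6, so price P = 61 - 3·(83/6) = 39/2.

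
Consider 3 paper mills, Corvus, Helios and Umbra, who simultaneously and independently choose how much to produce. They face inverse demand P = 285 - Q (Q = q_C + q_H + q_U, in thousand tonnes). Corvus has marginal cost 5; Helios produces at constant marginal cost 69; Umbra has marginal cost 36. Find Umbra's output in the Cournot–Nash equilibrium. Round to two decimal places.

Corvus's profit: π_C = (285 - Q)q_C - (5q_C). Setting ∂π_C/∂q_C = 0: 280 - 2q_C - (q_H + q_U) = 0.
Helios's profit: π_H = (285 - Q)q_H - (69q_H). Setting ∂π_H/∂q_H = 0: 216 - 2q_H - (q_C + q_U) = 0.
Umbra's profit: π_U = (285 - Q)q_U - (36q_U). Setting ∂π_U/∂q_U = 0: 249 - 2q_U - (q_C + q_H) = 0.
Adding the 3 first-order conditions: 745 − 4Q = 0, so Q = 745/4.
Back-substituting: q_C = (280 − 745/4) = 375/4, q_H = (216 − 745/4) = 119/4, q_U = (249 − 745/4) = 251/4.

62.75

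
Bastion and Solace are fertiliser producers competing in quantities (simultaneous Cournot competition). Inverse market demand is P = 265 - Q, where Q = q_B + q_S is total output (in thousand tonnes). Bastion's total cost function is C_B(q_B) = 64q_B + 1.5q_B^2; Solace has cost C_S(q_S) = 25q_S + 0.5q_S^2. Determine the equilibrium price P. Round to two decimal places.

167.71

Bastion's profit: π_B = (265 - Q)q_B - (64q_B + (3/2)q_B²). Setting ∂π_B/∂q_B = 0: 201 - 5q_B - (q_S) = 0.
Solace's profit: π_S = (265 - Q)q_S - (25q_S + (1/2)q_S²). Setting ∂π_S/∂q_S = 0: 240 - 3q_S - (q_B) = 0.
Best responses: q_B = (201 - q_S)/5, q_S = (240 - q_B)/3.
Substituting one into the other gives q_B = 363/14 and q_S = 999/14.
Total output Q = 681/7, so price P = 265 - 681/7 = 1174/7.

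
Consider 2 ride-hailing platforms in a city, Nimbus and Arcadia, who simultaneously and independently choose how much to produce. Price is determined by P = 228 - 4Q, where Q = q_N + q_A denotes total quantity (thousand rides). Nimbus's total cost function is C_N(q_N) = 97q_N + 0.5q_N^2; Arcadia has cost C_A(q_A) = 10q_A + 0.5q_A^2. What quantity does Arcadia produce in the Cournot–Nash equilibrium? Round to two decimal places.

22.12

Nimbus's profit: π_N = (228 - 4Q)q_N - (97q_N + (1/2)q_N²). Setting ∂π_N/∂q_N = 0: 131 - 9q_N - 4(q_A) = 0.
Arcadia's first-order condition: 218 - 9q_A - 4(q_N) = 0.
Best responses: q_N = (131 - 4q_A)/9, q_A = (218 - 4q_N)/9.
Solving the pair: q_N = 307/65, q_A = 1438/65.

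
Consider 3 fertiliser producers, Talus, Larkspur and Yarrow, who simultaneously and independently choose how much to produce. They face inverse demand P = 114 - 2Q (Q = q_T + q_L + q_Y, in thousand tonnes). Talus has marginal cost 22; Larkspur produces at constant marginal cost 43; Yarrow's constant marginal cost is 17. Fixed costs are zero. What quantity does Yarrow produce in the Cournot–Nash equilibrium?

16

Talus's profit: π_T = (114 - 2Q)q_T - (22q_T). Setting ∂π_T/∂q_T = 0: 92 - 4q_T - 2(q_L + q_Y) = 0.
Larkspur's profit: π_L = (114 - 2Q)q_L - (43q_L). Setting ∂π_L/∂q_L = 0: 71 - 4q_L - 2(q_T + q_Y) = 0.
Yarrow's first-order condition: 97 - 4q_Y - 2(q_T + q_L) = 0.
Adding the 3 first-order conditions: 260 − 8Q = 0, so Q = 65/2.
Back-substituting: q_T = (92 − 65)/2 = 27/2, q_L = (71 − 65)/2 = 3, q_Y = (97 − 65)/2 = 16.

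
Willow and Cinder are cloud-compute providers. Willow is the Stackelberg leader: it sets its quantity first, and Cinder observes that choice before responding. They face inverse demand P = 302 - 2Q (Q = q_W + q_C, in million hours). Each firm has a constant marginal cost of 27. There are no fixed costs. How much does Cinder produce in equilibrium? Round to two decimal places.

34.38

The follower Cinder best-responds to any q_W: π_C = (302 - 2Q)q_C - 27q_C.
Follower FOC: 275 - 2q_W - 4q_C = 0, so q_C(q_W) = (275 - 2q_W)/4.
The leader anticipates this reaction. Substituting into P = 302 - 2Q gives P = 329/2 - q_W, so π_W = (329/2 - q_W)q_W - 27q_W.
The leader's first-order condition 275/2 - 2q_W = 0 yields q_W = 275/4.
Then q_C = (275 - 2·(275/4))/4 = 275/8.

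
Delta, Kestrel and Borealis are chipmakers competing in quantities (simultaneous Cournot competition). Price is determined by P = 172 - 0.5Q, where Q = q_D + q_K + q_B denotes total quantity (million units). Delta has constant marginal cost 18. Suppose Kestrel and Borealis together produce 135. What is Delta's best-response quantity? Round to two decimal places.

With rivals' combined output fixed at 135, Delta's profit is π_D = (172 - (1/2)·135 - (1/2)q_D)q_D - (18q_D) = (209/2 - (1/2)q_D)q_D - (18q_D).
∂π_D/∂q_D = 173/2 - q_D = 0, so q_D = 173/2.

86.50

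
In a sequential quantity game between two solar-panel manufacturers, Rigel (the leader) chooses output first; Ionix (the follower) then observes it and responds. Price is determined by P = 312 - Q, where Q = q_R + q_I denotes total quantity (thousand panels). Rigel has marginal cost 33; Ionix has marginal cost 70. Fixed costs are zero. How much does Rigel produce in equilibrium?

The follower Ionix best-responds to any q_R: π_I = (312 - Q)q_I - 70q_I.
Setting the follower's marginal profit to zero, 242 - q_R - 2q_I = 0, i.e. q_I = (242 - q_R)/2.
Rigel substitutes q_I(q_R) into its own profit: π_R = q_R(312 - q_R - (242 - q_R)/2) - 33q_R = (191 - (1/2)q_R)q_R - 33q_R.
Maximising: ∂π_R/∂q_R = 158 - q_R = 0, giving q_R = 158.
Then q_I = (242 - 158)/2 = 42.

158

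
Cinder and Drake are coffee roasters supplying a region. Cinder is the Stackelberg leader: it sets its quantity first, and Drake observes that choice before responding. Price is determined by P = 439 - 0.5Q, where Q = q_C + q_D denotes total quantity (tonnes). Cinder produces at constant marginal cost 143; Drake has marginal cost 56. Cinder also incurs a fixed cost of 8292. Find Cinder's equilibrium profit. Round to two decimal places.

Solve by backward induction. Given q_C, the follower Drake maximises π_D = (439 - (1/2)q_C - (1/2)q_D)q_D - 56q_D.
Setting the follower's marginal profit to zero, 383 - (1/2)q_C - q_D = 0, i.e. q_D = (383 - (1/2)q_C).
Cinder substitutes q_D(q_C) into its own profit: π_C = q_C(439 - (1/2)q_C - (383 - (1/2)q_C)/2) - 143q_C = (495/2 - (1/4)q_C)q_C - 143q_C.
The leader's first-order condition 209/2 - (1/2)q_C = 0 yields q_C = 209.
Then q_D = (383 - (1/2)·209) = 557/2.
Price P = 439 - (1/2)·(975/2) = 781/4.
Cinder's profit: (781/4 - 143)·209 - 8292 = 2628.2500.

2628.25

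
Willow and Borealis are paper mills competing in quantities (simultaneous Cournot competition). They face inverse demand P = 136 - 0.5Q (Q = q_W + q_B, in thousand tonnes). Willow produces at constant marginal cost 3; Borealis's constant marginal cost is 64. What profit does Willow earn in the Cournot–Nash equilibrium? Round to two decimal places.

Willow's profit: π_W = (136 - 0.5Q)q_W - (3q_W). Setting ∂π_W/∂q_W = 0: 133 - q_W - (1/2)(q_B) = 0.
Borealis's profit: π_B = (136 - 0.5Q)q_B - (64q_B). Setting ∂π_B/∂q_B = 0: 72 - q_B - (1/2)(q_W) = 0.
Best responses: q_W = (133 - (1/2)q_B), q_B = (72 - (1/2)q_W).
Solving the pair: q_W = 388/3, q_B = 22/3.
Price P = 136 - (1/2)·(410/3) = 203/3.
Willow's profit: (203/3 - 3)·(388/3) = 8363.5556.

8363.56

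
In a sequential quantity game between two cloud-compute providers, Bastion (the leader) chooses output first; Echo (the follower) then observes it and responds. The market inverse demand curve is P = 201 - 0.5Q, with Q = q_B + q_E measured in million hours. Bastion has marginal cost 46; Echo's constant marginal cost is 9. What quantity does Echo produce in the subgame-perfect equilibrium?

Solve by backward induction. Given q_B, the follower Echo maximises π_E = (201 - (1/2)q_B - (1/2)q_E)q_E - 9q_E.
Follower FOC: 192 - (1/2)q_B - q_E = 0, so q_E(q_B) = (192 - (1/2)q_B).
Bastion substitutes q_E(q_B) into its own profit: π_B = q_B(201 - (1/2)q_B - (192 - (1/2)q_B)/2) - 46q_B = (105 - (1/4)q_B)q_B - 46q_B.
Leader FOC: 59 - (1/2)q_B = 0, so q_B = 118.
Then q_E = (192 - (1/2)·118) = 133.

133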